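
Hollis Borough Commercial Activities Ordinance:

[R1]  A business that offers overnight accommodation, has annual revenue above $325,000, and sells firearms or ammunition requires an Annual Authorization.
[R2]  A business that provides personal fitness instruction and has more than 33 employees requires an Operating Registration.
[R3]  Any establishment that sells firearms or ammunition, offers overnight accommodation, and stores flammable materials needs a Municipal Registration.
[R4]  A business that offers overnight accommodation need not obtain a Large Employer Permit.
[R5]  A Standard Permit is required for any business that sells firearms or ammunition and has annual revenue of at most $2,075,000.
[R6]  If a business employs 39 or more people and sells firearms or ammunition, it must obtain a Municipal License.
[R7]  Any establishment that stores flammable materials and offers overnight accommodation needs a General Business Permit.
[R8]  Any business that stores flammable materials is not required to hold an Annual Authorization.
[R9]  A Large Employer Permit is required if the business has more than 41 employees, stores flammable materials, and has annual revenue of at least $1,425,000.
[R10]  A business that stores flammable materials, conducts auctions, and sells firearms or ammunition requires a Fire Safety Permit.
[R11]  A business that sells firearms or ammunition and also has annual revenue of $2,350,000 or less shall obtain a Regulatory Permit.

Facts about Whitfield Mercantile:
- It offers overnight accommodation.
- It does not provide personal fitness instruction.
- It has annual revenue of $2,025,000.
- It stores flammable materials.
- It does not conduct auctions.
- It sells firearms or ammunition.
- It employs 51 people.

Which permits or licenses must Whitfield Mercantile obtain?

General Business Permit, Municipal License, Municipal Registration, Regulatory Permit, Standard Permit

[R1] offers overnight accommodation; revenue $2,025,000 > $325,000; sells firearms or ammunition → Annual Authorization required.
[R2] does not provide personal fitness instruction; employees 51 > 33 → Operating Registration not required.
[R3] sells firearms or ammunition; offers overnight accommodation; stores flammable materials → Municipal Registration required.
[R4] offers overnight accommodation → exempt from Large Employer Permit.
[R5] sells firearms or ammunition; revenue $2,025,000 ≤ $2,075,000 → Standard Permit required.
[R6] employees 51 ≥ 39; sells firearms or ammunition → Municipal License required.
[R7] stores flammable materials; offers overnight accommodation → General Business Permit required.
[R8] stores flammable materials → exempt from Annual Authorization.
[R9] employees 51 > 41; stores flammable materials; revenue $2,025,000 ≥ $1,425,000 → Large Employer Permit required.
[R10] stores flammable materials; does not conduct auctions; sells firearms or ammunition → Fire Safety Permit not required.
[R11] sells firearms or ammunition; revenue $2,025,000 ≤ $2,350,000 → Regulatory Permit required.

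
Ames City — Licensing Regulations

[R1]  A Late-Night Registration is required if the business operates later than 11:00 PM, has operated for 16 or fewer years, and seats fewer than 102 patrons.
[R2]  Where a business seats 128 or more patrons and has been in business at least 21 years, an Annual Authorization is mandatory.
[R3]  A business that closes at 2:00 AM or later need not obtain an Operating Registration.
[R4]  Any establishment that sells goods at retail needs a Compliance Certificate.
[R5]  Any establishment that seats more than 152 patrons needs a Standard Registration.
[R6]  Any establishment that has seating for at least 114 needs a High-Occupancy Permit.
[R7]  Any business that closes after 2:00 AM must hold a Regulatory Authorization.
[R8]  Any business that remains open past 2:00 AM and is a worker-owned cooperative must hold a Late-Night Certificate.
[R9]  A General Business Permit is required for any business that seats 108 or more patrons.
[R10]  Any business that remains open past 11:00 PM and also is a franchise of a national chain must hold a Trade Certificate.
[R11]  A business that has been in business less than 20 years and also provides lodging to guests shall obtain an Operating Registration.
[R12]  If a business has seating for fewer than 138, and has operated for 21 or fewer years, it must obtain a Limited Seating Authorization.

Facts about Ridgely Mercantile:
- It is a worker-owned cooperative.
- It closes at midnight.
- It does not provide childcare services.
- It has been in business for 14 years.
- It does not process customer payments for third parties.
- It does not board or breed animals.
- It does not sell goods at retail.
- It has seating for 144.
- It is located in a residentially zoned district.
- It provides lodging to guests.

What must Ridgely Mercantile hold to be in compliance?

[R1] closes midnight, after 11:00 PM; years in business 14 ≤ 16; seating 144 ≥ 102 → Late-Night Registration not required.
[R2] seating 144 ≥ 128; years in business 14 < 21 → Annual Authorization not required.
[R3] closes midnight, at/before 2:00 AM → Operating Registration exemption does not apply.
[R4] does not sell goods at retail → Compliance Certificate not required.
[R5] seating 144 ≤ 152 → Standard Registration not required.
[R6] seating 144 ≥ 114 → High-Occupancy Permit required.
[R7] closes midnight, at/before 2:00 AM → Regulatory Authorization not required.
[R8] closes midnight, at/before 2:00 AM; is a worker-owned cooperative → Late-Night Certificate not required.
[R9] seating 144 ≥ 108 → General Business Permit required.
[R10] closes midnight, after 11:00 PM; is a worker-owned cooperative (not: is a franchise of a national chain) → Trade Certificate not required.
[R11] years in business 14 < 20; provides lodging to guests → Operating Registration required.
[R12] seating 144 ≥ 138; years in business 14 ≤ 21 → Limited Seating Authorization not required.

General Business Permit, High-Occupancy Permit, Operating Registration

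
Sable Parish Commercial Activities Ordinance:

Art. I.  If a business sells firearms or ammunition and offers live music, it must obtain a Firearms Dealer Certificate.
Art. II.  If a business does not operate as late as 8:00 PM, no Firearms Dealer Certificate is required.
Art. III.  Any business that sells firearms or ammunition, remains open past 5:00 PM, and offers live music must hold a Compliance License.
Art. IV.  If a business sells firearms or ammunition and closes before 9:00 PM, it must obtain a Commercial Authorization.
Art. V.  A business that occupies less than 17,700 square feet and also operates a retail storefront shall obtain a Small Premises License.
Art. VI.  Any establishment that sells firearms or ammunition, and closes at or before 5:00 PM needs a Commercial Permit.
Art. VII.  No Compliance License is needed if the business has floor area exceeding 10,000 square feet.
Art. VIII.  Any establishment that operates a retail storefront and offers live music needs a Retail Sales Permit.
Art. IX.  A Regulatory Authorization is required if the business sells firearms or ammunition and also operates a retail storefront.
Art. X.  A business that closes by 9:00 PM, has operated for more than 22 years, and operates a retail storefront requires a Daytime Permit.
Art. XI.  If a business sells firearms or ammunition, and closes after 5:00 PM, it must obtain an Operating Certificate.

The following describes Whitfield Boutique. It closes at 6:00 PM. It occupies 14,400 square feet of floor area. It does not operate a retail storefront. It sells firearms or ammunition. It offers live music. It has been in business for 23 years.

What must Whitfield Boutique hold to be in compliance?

Commercial Authorization, Operating Certificate

Art. I. sells firearms or ammunition; offers live music → Firearms Dealer Certificate required.
Art. II. closes 6:00 PM, at/before 8:00 PM → exempt from Firearms Dealer Certificate.
Art. III. sells firearms or ammunition; closes 6:00 PM, after 5:00 PM; offers live music → Compliance License required.
Art. IV. sells firearms or ammunition; closes 6:00 PM, at/before 9:00 PM → Commercial Authorization required.
Art. V. floor area 14,400 square feet < 17,700 square feet; does not operate a retail storefront → Small Premises License not required.
Art. VI. sells firearms or ammunition; closes 6:00 PM, after 5:00 PM → Commercial Permit not required.
Art. VII. floor area 14,400 square feet > 10,000 square feet → exempt from Compliance License.
Art. VIII. does not operate a retail storefront; offers live music → Retail Sales Permit not required.
Art. IX. sells firearms or ammunition; does not operate a retail storefront → Regulatory Authorization not required.
Art. X. closes 6:00 PM, at/before 9:00 PM; years in business 23 > 22; does not operate a retail storefront → Daytime Permit not required.
Art. XI. sells firearms or ammunition; closes 6:00 PM, after 5:00 PM → Operating Certificate required.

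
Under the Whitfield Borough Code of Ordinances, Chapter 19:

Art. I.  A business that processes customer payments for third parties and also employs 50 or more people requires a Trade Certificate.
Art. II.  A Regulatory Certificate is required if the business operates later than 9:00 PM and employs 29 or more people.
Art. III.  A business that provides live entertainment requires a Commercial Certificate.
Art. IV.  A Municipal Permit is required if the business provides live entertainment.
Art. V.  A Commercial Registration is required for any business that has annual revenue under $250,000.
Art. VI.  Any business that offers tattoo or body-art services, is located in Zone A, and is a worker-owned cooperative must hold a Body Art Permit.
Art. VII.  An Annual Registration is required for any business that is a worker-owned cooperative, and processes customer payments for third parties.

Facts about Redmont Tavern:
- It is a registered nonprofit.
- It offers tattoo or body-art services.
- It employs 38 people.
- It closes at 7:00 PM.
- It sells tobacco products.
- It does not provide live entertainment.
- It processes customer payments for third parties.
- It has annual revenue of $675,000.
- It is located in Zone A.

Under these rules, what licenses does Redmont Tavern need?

Art. I. processes customer payments for third parties; employees 38 < 50 → Trade Certificate not required.
Art. II. closes 7:00 PM, at/before 9:00 PM; employees 38 ≥ 29 → Regulatory Certificate not required.
Art. III. does not provide live entertainment → Commercial Certificate not required.
Art. IV. does not provide live entertainment → Municipal Permit not required.
Art. V. revenue $675,000 ≥ $250,000 → Commercial Registration not required.
Art. VI. offers tattoo or body-art services; is located in Zone A; is a registered nonprofit (not: is a worker-owned cooperative) → Body Art Permit not required.
Art. VII. is a registered nonprofit (not: is a worker-owned cooperative); processes customer payments for third parties → Annual Registration not required.

None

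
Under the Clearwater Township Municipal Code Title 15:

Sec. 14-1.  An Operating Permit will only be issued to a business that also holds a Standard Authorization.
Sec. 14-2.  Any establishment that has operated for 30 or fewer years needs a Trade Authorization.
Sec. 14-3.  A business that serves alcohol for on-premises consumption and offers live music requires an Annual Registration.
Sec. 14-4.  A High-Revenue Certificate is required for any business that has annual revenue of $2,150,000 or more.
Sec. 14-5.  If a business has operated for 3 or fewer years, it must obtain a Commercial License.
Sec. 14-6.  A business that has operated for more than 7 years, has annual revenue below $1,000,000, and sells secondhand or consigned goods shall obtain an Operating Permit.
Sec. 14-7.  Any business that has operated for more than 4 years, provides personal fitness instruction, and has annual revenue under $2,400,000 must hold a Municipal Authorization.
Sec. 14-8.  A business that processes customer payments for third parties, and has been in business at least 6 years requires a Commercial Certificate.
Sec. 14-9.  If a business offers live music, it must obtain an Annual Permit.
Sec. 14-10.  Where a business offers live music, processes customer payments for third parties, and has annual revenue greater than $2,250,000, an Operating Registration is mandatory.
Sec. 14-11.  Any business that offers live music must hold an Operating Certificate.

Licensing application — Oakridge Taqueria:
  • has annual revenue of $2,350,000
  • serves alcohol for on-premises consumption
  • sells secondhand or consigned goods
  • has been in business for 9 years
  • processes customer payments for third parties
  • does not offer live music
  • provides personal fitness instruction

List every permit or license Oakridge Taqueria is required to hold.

Commercial Certificate, High-Revenue Certificate, Municipal Authorization, Trade Authorization

Sec. 14-1. Operating Permit is not required → no effect.
Sec. 14-2. years in business 9 ≤ 30 → Trade Authorization required.
Sec. 14-3. serves alcohol for on-premises consumption; does not offer live music → Annual Registration not required.
Sec. 14-4. revenue $2,350,000 ≥ $2,150,000 → High-Revenue Certificate required.
Sec. 14-5. years in business 9 > 3 → Commercial License not required.
Sec. 14-6. years in business 9 > 7; revenue $2,350,000 ≥ $1,000,000; sells secondhand or consigned goods → Operating Permit not required.
Sec. 14-7. years in business 9 > 4; provides personal fitness instruction; revenue $2,350,000 < $2,400,000 → Municipal Authorization required.
Sec. 14-8. processes customer payments for third parties; years in business 9 ≥ 6 → Commercial Certificate required.
Sec. 14-9. does not offer live music → Annual Permit not required.
Sec. 14-10. does not offer live music; processes customer payments for third parties; revenue $2,350,000 > $2,250,000 → Operating Registration not required.
Sec. 14-11. does not offer live music → Operating Certificate not required.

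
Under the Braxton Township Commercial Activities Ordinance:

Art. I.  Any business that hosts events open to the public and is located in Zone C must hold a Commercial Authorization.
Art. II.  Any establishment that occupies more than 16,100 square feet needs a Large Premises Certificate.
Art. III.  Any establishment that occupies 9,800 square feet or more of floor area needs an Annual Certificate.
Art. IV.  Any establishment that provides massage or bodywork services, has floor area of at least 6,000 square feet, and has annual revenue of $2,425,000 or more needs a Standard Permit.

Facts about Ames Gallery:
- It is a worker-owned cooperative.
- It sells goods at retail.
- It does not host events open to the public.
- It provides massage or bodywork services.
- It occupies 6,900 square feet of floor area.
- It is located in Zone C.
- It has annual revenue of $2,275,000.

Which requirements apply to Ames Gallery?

None

Art. I. does not host events open to the public; is located in Zone C → Commercial Authorization not required.
Art. II. floor area 6,900 square feet ≤ 16,100 square feet → Large Premises Certificate not required.
Art. III. floor area 6,900 square feet < 9,800 square feet → Annual Certificate not required.
Art. IV. provides massage or bodywork services; floor area 6,900 square feet ≥ 6,000 square feet; revenue $2,275,000 < $2,425,000 → Standard Permit not required.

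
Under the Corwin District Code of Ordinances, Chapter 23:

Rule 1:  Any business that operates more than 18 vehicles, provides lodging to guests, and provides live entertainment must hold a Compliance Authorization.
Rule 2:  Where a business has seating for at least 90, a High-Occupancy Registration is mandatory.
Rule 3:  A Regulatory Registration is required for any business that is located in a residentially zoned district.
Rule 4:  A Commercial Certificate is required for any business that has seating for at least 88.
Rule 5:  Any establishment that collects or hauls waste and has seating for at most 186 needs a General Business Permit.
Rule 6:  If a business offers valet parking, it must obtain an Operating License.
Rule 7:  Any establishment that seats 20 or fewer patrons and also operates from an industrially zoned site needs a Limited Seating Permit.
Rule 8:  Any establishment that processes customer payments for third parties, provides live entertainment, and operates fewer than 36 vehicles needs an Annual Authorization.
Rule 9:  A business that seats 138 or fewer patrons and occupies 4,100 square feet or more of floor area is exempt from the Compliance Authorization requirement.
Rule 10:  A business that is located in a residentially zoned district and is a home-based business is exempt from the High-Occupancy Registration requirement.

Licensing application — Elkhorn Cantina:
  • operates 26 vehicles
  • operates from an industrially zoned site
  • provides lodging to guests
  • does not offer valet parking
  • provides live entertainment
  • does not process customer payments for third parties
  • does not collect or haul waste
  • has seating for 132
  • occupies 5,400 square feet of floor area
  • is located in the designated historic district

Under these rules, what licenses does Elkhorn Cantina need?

Commercial Certificate, High-Occupancy Registration

Rule 1: vehicles 26 > 18; provides lodging to guests; provides live entertainment → Compliance Authorization required.
Rule 2: seating 132 ≥ 90 → High-Occupancy Registration required.
Rule 3: is located in the designated historic district (not: is located in a residentially zoned district) → Regulatory Registration not required.
Rule 4: seating 132 ≥ 88 → Commercial Certificate required.
Rule 5: does not collect or haul waste; seating 132 ≤ 186 → General Business Permit not required.
Rule 6: does not offer valet parking → Operating License not required.
Rule 7: seating 132 > 20; operates from an industrially zoned site → Limited Seating Permit not required.
Rule 8: does not process customer payments for third parties; provides live entertainment; vehicles 26 < 36 → Annual Authorization not required.
Rule 9: seating 132 ≤ 138; floor area 5,400 square feet ≥ 4,100 square feet → exempt from Compliance Authorization.
Rule 10: is located in the designated historic district (not: is located in a residentially zoned district); operates from an industrially zoned site (not: is a home-based business) → High-Occupancy Registration exemption does not apply.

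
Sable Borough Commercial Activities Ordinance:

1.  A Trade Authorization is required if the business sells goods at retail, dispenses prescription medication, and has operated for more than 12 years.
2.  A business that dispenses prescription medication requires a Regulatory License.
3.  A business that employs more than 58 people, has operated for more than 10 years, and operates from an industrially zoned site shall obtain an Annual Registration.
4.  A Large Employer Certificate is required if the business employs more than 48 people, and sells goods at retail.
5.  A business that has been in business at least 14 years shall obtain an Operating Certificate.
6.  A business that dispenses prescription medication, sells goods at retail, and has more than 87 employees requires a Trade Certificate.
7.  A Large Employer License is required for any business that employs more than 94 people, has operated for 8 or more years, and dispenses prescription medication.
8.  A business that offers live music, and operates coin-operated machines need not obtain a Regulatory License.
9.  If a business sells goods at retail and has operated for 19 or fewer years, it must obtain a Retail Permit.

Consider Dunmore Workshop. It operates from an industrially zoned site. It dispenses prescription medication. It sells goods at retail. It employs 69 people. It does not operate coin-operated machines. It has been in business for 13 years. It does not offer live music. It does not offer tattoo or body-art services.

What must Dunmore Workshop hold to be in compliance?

Annual Registration, Large Employer Certificate, Regulatory License, Retail Permit, Trade Authorization

1. sells goods at retail; dispenses prescription medication; years in business 13 > 12 → Trade Authorization required.
2. dispenses prescription medication → Regulatory License required.
3. employees 69 > 58; years in business 13 > 10; operates from an industrially zoned site → Annual Registration required.
4. employees 69 > 48; sells goods at retail → Large Employer Certificate required.
5. years in business 13 < 14 → Operating Certificate not required.
6. dispenses prescription medication; sells goods at retail; employees 69 ≤ 87 → Trade Certificate not required.
7. employees 69 ≤ 94; years in business 13 ≥ 8; dispenses prescription medication → Large Employer License not required.
8. does not offer live music; does not operate coin-operated machines → Regulatory License exemption does not apply.
9. sells goods at retail; years in business 13 ≤ 19 → Retail Permit required.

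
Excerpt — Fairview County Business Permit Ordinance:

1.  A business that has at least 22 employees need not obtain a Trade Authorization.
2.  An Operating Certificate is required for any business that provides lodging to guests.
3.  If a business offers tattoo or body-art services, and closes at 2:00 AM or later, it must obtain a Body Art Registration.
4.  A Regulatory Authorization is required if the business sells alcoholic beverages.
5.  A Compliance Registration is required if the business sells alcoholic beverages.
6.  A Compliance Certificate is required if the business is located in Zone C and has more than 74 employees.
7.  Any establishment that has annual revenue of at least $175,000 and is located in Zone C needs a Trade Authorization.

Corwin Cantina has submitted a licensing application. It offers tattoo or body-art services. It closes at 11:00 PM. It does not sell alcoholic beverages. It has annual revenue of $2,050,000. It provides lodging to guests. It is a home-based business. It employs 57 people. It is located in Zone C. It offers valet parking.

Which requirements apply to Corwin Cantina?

1. employees 57 ≥ 22 → exempt from Trade Authorization.
2. provides lodging to guests → Operating Certificate required.
3. offers tattoo or body-art services; closes 11:00 PM, at/before 2:00 AM → Body Art Registration not required.
4. does not sell alcoholic beverages → Regulatory Authorization not required.
5. does not sell alcoholic beverages → Compliance Registration not required.
6. is located in Zone C; employees 57 ≤ 74 → Compliance Certificate not required.
7. revenue $2,050,000 ≥ $175,000; is located in Zone C → Trade Authorization required.

Operating Certificate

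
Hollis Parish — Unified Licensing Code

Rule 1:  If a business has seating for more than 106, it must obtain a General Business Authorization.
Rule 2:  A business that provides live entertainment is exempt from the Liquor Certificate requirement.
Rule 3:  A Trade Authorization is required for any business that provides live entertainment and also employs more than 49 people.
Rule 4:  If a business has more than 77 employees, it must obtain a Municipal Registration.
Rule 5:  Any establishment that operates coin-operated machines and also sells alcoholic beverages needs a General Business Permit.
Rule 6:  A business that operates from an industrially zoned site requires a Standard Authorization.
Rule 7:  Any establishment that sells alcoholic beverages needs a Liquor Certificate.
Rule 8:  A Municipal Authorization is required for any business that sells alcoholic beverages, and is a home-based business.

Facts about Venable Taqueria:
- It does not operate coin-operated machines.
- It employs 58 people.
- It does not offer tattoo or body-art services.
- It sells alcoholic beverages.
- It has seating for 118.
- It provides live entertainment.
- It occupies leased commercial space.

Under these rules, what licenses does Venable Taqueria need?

General Business Authorization, Trade Authorization

Rule 1: seating 118 > 106 → General Business Authorization required.
Rule 2: provides live entertainment → exempt from Liquor Certificate.
Rule 3: provides live entertainment; employees 58 > 49 → Trade Authorization required.
Rule 4: employees 58 ≤ 77 → Municipal Registration not required.
Rule 5: does not operate coin-operated machines; sells alcoholic beverages → General Business Permit not required.
Rule 6: occupies leased commercial space (not: operates from an industrially zoned site) → Standard Authorization not required.
Rule 7: sells alcoholic beverages → Liquor Certificate required.
Rule 8: sells alcoholic beverages; occupies leased commercial space (not: is a home-based business) → Municipal Authorization not required.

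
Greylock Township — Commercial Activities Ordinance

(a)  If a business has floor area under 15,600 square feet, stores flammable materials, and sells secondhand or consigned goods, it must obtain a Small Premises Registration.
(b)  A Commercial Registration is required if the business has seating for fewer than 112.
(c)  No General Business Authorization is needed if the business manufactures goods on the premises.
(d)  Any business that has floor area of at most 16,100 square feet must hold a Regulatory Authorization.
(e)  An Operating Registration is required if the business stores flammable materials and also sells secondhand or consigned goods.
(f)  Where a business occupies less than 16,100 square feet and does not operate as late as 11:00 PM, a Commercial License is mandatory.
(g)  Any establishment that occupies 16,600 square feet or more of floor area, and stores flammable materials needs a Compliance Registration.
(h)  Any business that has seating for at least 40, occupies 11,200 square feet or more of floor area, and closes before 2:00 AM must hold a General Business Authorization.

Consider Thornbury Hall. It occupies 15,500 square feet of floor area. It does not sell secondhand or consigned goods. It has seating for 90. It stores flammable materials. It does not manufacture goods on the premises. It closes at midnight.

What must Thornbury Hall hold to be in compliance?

Commercial Registration, General Business Authorization, Regulatory Authorization

(a) floor area 15,500 square feet < 15,600 square feet; stores flammable materials; does not sell secondhand or consigned goods → Small Premises Registration not required.
(b) seating 90 < 112 → Commercial Registration required.
(c) does not manufacture goods on the premises → General Business Authorization exemption does not apply.
(d) floor area 15,500 square feet ≤ 16,100 square feet → Regulatory Authorization required.
(e) stores flammable materials; does not sell secondhand or consigned goods → Operating Registration not required.
(f) floor area 15,500 square feet < 16,100 square feet; closes midnight, after 11:00 PM → Commercial License not required.
(g) floor area 15,500 square feet < 16,600 square feet; stores flammable materials → Compliance Registration not required.
(h) seating 90 ≥ 40; floor area 15,500 square feet ≥ 11,200 square feet; closes midnight, at/before 2:00 AM → General Business Authorization required.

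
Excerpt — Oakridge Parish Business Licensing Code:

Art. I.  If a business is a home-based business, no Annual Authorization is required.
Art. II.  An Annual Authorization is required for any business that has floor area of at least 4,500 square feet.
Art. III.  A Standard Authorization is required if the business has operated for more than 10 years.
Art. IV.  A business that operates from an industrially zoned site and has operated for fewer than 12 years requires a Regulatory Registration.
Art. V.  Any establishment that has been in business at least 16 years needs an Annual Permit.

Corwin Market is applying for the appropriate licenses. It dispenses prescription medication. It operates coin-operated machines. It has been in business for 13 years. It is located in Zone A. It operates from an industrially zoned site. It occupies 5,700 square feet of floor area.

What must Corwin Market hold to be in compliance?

Annual Authorization, Standard Authorization

Art. I. operates from an industrially zoned site (not: is a home-based business) → Annual Authorization exemption does not apply.
Art. II. floor area 5,700 square feet ≥ 4,500 square feet → Annual Authorization required.
Art. III. years in business 13 > 10 → Standard Authorization required.
Art. IV. operates from an industrially zoned site; years in business 13 ≥ 12 → Regulatory Registration not required.
Art. V. years in business 13 < 16 → Annual Permit not required.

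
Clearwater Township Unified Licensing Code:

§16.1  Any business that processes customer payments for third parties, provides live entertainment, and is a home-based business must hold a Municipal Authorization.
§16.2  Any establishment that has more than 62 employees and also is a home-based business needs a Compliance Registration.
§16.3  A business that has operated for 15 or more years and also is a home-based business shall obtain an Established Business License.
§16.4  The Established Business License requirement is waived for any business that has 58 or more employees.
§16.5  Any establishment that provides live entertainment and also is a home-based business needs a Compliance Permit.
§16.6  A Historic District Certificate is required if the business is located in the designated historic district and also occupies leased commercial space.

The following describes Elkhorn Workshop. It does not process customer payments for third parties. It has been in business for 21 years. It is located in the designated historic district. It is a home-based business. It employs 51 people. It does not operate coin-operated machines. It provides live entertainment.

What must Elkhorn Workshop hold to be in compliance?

Compliance Permit, Established Business License

§16.1 does not process customer payments for third parties; provides live entertainment; is a home-based business → Municipal Authorization not required.
§16.2 employees 51 ≤ 62; is a home-based business → Compliance Registration not required.
§16.3 years in business 21 ≥ 15; is a home-based business → Established Business License required.
§16.4 employees 51 < 58 → Established Business License exemption does not apply.
§16.5 provides live entertainment; is a home-based business → Compliance Permit required.
§16.6 is located in the designated historic district; is a home-based business (not: occupies leased commercial space) → Historic District Certificate not required.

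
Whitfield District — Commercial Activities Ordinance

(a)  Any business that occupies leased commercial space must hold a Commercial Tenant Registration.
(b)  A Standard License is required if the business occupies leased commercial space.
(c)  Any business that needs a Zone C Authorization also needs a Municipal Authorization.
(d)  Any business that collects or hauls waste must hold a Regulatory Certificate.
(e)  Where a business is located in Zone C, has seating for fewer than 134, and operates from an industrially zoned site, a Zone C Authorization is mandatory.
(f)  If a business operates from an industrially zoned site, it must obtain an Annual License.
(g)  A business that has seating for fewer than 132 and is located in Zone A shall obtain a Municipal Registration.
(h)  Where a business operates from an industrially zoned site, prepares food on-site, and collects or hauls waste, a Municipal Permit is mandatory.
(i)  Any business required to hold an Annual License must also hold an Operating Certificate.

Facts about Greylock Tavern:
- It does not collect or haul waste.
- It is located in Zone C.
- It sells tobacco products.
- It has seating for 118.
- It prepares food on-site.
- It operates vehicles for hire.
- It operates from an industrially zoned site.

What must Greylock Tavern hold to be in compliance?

Annual License, Municipal Authorization, Operating Certificate, Zone C Authorization

(a) operates from an industrially zoned site (not: occupies leased commercial space) → Commercial Tenant Registration not required.
(b) operates from an industrially zoned site (not: occupies leased commercial space) → Standard License not required.
(c) Zone C Authorization is required → Municipal Authorization also required.
(d) does not collect or haul waste → Regulatory Certificate not required.
(e) is located in Zone C; seating 118 < 134; operates from an industrially zoned site → Zone C Authorization required.
(f) operates from an industrially zoned site → Annual License required.
(g) seating 118 < 132; is located in Zone C (not: is located in Zone A) → Municipal Registration not required.
(h) operates from an industrially zoned site; prepares food on-site; does not collect or haul waste → Municipal Permit not required.
(i) Annual License is required → Operating Certificate also required.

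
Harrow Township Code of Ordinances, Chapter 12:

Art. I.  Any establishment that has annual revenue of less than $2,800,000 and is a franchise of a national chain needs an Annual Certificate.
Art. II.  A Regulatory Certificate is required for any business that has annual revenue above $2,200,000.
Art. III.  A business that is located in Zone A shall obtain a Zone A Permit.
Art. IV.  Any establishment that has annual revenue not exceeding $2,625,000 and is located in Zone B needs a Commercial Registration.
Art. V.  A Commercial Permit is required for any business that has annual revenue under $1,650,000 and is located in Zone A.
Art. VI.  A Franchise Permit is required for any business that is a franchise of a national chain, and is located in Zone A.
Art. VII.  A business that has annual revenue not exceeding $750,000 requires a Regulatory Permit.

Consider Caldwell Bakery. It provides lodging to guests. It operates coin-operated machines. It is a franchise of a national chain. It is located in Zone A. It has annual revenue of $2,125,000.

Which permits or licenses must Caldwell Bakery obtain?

Art. I. revenue $2,125,000 < $2,800,000; is a franchise of a national chain → Annual Certificate required.
Art. II. revenue $2,125,000 ≤ $2,200,000 → Regulatory Certificate not required.
Art. III. is located in Zone A → Zone A Permit required.
Art. IV. revenue $2,125,000 ≤ $2,625,000; is located in Zone A (not: is located in Zone B) → Commercial Registration not required.
Art. V. revenue $2,125,000 ≥ $1,650,000; is located in Zone A → Commercial Permit not required.
Art. VI. is a franchise of a national chain; is located in Zone A → Franchise Permit required.
Art. VII. revenue $2,125,000 > $750,000 → Regulatory Permit not required.

Annual Certificate, Franchise Permit, Zone A Permit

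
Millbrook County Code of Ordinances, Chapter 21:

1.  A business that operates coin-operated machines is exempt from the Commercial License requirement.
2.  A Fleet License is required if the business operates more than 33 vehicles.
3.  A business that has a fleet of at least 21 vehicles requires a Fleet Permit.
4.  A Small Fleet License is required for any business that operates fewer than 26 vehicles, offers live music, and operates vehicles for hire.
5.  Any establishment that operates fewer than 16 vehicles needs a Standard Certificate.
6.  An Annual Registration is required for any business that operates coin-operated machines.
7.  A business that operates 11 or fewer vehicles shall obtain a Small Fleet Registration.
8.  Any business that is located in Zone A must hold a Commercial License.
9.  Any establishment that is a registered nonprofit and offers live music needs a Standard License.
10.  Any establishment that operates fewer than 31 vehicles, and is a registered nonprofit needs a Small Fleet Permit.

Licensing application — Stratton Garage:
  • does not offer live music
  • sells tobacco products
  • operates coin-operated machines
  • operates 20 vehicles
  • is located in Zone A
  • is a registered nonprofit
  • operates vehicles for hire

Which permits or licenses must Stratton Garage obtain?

1. operates coin-operated machines → exempt from Commercial License.
2. vehicles 20 ≤ 33 → Fleet License not required.
3. vehicles 20 < 21 → Fleet Permit not required.
4. vehicles 20 < 26; does not offer live music; operates vehicles for hire → Small Fleet License not required.
5. vehicles 20 ≥ 16 → Standard Certificate not required.
6. operates coin-operated machines → Annual Registration required.
7. vehicles 20 > 11 → Small Fleet Registration not required.
8. is located in Zone A → Commercial License required.
9. is a registered nonprofit; does not offer live music → Standard License not required.
10. vehicles 20 < 31; is a registered nonprofit → Small Fleet Permit required.

Annual Registration, Small Fleet Permit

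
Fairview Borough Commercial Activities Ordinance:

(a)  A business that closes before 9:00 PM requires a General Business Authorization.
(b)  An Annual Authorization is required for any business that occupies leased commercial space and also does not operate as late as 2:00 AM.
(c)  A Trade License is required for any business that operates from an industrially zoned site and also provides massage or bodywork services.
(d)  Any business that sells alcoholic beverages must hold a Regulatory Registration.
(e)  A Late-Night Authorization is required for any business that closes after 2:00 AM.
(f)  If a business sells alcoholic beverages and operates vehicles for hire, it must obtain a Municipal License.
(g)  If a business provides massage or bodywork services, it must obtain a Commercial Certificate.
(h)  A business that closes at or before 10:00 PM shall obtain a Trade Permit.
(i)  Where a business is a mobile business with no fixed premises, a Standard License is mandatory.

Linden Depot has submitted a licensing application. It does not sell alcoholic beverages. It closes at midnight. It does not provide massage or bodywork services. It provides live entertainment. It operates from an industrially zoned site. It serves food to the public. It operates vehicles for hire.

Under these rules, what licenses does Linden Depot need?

None

(a) closes midnight, after 9:00 PM → General Business Authorization not required.
(b) operates from an industrially zoned site (not: occupies leased commercial space); closes midnight, at/before 2:00 AM → Annual Authorization not required.
(c) operates from an industrially zoned site; does not provide massage or bodywork services → Trade License not required.
(d) does not sell alcoholic beverages → Regulatory Registration not required.
(e) closes midnight, at/before 2:00 AM → Late-Night Authorization not required.
(f) does not sell alcoholic beverages; operates vehicles for hire → Municipal License not required.
(g) does not provide massage or bodywork services → Commercial Certificate not required.
(h) closes midnight, after 10:00 PM → Trade Permit not required.
(i) operates from an industrially zoned site (not: is a mobile business with no fixed premises) → Standard License not required.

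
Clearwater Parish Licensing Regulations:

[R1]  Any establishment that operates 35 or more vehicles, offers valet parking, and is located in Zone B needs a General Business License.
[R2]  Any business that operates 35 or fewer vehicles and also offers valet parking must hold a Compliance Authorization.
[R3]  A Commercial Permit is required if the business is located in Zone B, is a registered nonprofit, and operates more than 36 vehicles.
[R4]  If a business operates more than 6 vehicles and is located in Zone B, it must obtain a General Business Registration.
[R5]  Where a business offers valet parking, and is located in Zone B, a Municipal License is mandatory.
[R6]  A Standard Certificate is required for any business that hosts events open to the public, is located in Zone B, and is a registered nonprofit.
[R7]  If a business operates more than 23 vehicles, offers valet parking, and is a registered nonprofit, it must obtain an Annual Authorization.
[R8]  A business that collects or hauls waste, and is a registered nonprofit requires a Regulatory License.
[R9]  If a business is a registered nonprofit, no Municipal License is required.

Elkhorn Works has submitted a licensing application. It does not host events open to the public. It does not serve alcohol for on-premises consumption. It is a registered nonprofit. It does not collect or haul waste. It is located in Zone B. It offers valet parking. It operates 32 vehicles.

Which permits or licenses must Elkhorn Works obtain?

Annual Authorization, Compliance Authorization, General Business Registration

[R1] vehicles 32 < 35; offers valet parking; is located in Zone B → General Business License not required.
[R2] vehicles 32 ≤ 35; offers valet parking → Compliance Authorization required.
[R3] is located in Zone B; is a registered nonprofit; vehicles 32 ≤ 36 → Commercial Permit not required.
[R4] vehicles 32 > 6; is located in Zone B → General Business Registration required.
[R5] offers valet parking; is located in Zone B → Municipal License required.
[R6] does not host events open to the public; is located in Zone B; is a registered nonprofit → Standard Certificate not required.
[R7] vehicles 32 > 23; offers valet parking; is a registered nonprofit → Annual Authorization required.
[R8] does not collect or haul waste; is a registered nonprofit → Regulatory License not required.
[R9] is a registered nonprofit → exempt from Municipal License.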